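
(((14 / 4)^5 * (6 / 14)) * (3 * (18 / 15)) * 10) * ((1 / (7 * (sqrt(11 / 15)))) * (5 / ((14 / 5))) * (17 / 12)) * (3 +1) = 187425 * sqrt(165) / 176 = 13679.08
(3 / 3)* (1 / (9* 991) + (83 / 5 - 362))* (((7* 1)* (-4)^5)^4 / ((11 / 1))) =-40663087136084756267008 / 490545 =-82893694026205050.03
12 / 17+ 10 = 182 / 17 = 10.71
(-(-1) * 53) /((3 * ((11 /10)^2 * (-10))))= -1.46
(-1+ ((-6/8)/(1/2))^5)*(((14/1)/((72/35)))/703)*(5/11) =-30625/809856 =-0.04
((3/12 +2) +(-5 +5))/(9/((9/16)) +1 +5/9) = 81/632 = 0.13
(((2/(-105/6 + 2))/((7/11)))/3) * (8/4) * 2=-176/651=-0.27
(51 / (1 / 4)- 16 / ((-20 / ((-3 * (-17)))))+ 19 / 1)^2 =1739761 / 25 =69590.44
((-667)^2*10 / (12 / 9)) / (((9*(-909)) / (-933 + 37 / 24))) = 49727467975 / 130896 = 379900.59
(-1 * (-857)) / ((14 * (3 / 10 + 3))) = 18.55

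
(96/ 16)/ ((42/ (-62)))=-62/ 7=-8.86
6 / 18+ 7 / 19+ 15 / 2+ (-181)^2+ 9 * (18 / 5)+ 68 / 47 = 878793671 / 26790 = 32803.05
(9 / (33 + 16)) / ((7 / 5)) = 45 / 343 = 0.13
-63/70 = -9/10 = -0.90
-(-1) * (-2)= -2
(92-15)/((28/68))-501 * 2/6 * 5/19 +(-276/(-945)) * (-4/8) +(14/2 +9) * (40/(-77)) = 8861056/65835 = 134.59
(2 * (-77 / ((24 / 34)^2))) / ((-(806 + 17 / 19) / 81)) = 3805263 / 122648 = 31.03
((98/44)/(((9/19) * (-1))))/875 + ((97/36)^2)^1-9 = -3110201/1782000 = -1.75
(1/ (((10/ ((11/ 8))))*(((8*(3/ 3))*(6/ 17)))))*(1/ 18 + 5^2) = 84337/ 69120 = 1.22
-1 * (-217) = 217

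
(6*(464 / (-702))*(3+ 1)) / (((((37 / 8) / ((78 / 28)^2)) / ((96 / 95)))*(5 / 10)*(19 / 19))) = -9265152 / 172235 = -53.79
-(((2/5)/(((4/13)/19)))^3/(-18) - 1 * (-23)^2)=24591223/18000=1366.18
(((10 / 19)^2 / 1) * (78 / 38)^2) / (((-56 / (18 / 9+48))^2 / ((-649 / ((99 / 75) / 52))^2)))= 3883626601562500 / 6385729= 608172786.78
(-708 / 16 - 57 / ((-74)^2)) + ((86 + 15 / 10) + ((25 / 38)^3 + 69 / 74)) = 3339582773 / 75119768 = 44.46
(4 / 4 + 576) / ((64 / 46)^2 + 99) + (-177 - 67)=-12723147 / 53395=-238.28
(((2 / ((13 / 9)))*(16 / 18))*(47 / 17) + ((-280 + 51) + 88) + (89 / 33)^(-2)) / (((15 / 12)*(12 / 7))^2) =-2358164396 / 78774345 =-29.94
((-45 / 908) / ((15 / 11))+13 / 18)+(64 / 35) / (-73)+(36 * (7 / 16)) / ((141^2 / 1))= 15257903179 / 23061363570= 0.66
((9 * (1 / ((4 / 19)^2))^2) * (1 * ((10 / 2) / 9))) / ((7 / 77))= 7167655 / 256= 27998.65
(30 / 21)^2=100 / 49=2.04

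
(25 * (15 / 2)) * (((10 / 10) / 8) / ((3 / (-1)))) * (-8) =62.50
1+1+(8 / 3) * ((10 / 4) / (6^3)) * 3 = 113 / 54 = 2.09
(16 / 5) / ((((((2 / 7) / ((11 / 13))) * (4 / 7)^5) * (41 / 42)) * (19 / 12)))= 81530757 / 810160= 100.64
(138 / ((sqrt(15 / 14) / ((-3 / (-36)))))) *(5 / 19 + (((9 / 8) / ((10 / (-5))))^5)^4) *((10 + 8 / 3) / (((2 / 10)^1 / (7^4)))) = 333815308955326599088800161077 *sqrt(210) / 10880332376531662572355584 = 444604.38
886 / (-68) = -443 / 34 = -13.03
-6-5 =-11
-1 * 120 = -120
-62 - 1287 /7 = -1721 /7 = -245.86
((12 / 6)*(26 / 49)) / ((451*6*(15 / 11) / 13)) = 338 / 90405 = 0.00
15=15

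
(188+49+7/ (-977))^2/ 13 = 53611697764/ 12408877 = 4320.43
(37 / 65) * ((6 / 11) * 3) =666 / 715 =0.93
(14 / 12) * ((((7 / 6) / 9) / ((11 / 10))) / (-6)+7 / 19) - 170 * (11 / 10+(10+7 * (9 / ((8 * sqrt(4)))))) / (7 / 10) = -1298161511 / 355509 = -3651.56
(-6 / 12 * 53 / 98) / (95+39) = -53 / 26264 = -0.00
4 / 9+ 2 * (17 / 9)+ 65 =623 / 9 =69.22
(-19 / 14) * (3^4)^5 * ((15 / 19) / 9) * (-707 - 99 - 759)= 9094695979275 / 14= 649621141376.79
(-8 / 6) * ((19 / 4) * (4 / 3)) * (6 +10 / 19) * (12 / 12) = -496 / 9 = -55.11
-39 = -39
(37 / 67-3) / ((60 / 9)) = -123 / 335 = -0.37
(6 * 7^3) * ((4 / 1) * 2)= 16464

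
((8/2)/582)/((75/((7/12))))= 7/130950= 0.00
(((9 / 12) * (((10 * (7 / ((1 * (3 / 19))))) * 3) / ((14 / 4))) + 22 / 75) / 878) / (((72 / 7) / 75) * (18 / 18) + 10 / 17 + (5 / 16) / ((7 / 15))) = 0.23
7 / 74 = 0.09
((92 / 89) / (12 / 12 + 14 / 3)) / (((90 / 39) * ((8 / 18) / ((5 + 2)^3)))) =923013 / 15130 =61.01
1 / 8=0.12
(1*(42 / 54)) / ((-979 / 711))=-553 / 979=-0.56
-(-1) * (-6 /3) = -2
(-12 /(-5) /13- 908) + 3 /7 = -412861 /455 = -907.39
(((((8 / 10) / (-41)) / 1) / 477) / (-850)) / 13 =2 / 540262125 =0.00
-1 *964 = -964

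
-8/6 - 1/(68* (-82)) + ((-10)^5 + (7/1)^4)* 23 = -2244778.33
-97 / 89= -1.09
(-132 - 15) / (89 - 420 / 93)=-1519 / 873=-1.74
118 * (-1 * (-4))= 472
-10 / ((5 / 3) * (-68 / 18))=27 / 17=1.59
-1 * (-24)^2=-576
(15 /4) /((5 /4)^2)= 12 /5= 2.40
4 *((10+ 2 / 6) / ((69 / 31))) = 3844 / 207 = 18.57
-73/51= -1.43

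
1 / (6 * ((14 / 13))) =13 / 84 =0.15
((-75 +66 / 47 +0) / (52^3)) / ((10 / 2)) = -3459 / 33042880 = -0.00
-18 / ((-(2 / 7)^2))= 441 / 2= 220.50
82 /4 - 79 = -117 /2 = -58.50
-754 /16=-377 /8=-47.12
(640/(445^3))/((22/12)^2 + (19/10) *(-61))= -0.00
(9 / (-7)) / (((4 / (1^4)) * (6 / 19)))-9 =-561 / 56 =-10.02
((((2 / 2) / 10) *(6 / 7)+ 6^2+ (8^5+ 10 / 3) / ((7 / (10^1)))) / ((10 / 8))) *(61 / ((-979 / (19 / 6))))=-11403375502 / 1541925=-7395.54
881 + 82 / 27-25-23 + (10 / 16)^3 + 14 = 11754287 / 13824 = 850.28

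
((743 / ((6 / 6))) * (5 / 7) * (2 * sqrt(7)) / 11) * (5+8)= 96590 * sqrt(7) / 77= 3318.87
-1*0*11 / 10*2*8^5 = 0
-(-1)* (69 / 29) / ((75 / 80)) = 368 / 145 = 2.54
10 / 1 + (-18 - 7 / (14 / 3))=-19 / 2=-9.50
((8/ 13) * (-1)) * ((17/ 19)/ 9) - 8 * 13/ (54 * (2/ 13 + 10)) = -55207/ 220077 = -0.25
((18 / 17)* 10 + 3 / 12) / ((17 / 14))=8.93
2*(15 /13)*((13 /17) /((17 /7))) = 210 /289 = 0.73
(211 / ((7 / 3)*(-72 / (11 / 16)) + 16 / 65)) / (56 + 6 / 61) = -9202765 / 597289568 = -0.02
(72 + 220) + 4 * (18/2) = 328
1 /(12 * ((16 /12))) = 1 /16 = 0.06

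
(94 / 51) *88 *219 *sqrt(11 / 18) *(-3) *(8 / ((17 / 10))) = -24154240 *sqrt(22) / 289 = -392018.78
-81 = -81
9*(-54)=-486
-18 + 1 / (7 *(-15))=-1891 / 105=-18.01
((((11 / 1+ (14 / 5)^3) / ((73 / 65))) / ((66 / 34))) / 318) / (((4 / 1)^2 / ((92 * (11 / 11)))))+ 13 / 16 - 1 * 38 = -1885237457 / 51070800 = -36.91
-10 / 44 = -5 / 22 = -0.23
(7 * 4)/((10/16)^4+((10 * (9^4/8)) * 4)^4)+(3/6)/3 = 4743731683460713648753/28462390100764277763750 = 0.17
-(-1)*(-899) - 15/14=-12601/14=-900.07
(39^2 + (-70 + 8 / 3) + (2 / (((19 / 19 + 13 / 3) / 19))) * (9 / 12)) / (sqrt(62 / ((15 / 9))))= 239.21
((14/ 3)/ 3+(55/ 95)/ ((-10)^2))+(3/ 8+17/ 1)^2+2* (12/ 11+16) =1016142649/ 3009600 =337.63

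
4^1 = 4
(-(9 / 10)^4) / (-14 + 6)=6561 / 80000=0.08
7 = 7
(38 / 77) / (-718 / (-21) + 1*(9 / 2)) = 228 / 17875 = 0.01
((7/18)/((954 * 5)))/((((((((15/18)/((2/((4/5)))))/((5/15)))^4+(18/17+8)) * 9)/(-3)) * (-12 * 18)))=119/9513974880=0.00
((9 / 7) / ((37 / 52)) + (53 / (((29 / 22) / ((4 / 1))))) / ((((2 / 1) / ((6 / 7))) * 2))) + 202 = 1789646 / 7511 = 238.27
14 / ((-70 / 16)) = -16 / 5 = -3.20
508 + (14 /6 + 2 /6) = 1532 /3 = 510.67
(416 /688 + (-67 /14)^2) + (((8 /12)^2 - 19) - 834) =-62884937 /75852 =-829.05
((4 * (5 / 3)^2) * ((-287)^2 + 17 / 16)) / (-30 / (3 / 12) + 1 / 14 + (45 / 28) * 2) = -76878725 / 9804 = -7841.57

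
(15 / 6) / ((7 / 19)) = 95 / 14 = 6.79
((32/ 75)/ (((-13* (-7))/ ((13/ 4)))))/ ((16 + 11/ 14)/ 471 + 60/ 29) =72848/ 10061375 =0.01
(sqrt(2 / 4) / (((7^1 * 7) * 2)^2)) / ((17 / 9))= 9 * sqrt(2) / 326536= 0.00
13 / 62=0.21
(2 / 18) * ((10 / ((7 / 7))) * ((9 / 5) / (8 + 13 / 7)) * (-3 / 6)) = -0.10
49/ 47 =1.04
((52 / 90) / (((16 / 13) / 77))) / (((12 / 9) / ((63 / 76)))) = 273273 / 12160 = 22.47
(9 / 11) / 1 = 0.82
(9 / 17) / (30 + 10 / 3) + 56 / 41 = 96307 / 69700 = 1.38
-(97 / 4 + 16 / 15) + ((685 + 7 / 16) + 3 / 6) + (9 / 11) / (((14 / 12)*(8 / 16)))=12234193 / 18480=662.02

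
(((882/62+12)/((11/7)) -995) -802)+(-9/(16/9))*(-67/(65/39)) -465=-55700259/27280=-2041.80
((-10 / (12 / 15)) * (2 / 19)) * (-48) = 1200 / 19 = 63.16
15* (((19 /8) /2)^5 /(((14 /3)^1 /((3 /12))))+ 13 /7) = 1747203015 /58720256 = 29.75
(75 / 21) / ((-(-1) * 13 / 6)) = 1.65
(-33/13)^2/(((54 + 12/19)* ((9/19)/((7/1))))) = 305767/175422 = 1.74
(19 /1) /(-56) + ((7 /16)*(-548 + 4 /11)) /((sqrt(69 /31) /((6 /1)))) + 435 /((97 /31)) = 753317 /5432 - 5271*sqrt(2139) /253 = -824.88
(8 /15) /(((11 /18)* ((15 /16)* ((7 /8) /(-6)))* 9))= -4096 /5775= -0.71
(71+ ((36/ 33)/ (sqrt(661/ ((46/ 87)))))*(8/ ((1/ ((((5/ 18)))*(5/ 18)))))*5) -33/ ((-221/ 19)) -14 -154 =-20810/ 221+ 1000*sqrt(2645322)/ 17079579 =-94.07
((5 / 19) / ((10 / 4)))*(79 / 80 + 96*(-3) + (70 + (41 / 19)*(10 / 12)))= -981377 / 43320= -22.65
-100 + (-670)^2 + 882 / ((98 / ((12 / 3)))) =448836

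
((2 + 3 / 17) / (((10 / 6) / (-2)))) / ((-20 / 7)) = 777 / 850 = 0.91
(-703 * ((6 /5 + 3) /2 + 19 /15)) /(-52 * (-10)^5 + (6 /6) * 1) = -71003 /156000030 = -0.00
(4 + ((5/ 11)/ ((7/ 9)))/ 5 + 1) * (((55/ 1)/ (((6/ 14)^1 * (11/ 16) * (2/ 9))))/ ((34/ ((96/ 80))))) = 28368/ 187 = 151.70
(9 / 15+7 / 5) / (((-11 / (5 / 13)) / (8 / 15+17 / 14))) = -367 / 3003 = -0.12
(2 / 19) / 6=1 / 57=0.02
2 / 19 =0.11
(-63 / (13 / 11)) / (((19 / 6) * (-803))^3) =13608 / 4197184939519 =0.00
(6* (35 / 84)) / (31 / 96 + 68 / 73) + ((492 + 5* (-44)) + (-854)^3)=-5475347671752 / 8791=-622835590.01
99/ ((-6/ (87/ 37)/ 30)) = -43065/ 37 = -1163.92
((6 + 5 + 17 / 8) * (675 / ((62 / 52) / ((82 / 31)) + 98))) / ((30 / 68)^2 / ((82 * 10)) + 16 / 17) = 275453703000 / 2881675913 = 95.59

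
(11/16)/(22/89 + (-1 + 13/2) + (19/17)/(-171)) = 149787/1250728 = 0.12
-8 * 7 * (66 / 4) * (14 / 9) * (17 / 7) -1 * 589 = -12239 / 3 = -4079.67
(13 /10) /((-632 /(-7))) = 91 /6320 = 0.01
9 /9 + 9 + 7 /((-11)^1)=103 /11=9.36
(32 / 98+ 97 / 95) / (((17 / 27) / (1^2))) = 9963 / 4655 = 2.14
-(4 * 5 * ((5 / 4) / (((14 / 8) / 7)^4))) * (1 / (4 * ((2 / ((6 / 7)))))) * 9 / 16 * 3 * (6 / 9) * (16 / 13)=-86400 / 91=-949.45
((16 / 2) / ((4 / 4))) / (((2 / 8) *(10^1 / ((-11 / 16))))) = -11 / 5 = -2.20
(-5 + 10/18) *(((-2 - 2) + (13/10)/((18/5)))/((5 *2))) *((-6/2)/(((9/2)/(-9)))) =262/27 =9.70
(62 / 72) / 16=31 / 576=0.05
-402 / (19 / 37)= -14874 / 19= -782.84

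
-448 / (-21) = 64 / 3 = 21.33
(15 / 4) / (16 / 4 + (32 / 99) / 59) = 87615 / 93584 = 0.94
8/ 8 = 1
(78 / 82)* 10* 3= 1170 / 41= 28.54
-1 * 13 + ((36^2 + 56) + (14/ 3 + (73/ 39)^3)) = 80093980/ 59319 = 1350.22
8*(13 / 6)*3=52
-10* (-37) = 370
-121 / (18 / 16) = -968 / 9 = -107.56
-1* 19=-19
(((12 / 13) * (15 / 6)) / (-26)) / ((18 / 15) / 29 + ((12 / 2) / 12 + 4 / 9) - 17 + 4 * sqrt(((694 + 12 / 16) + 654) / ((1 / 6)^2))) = -1226178000 * sqrt(5395) / 894083896735679 - 1636352550 / 894083896735679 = -0.00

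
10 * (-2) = -20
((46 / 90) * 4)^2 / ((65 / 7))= 59248 / 131625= 0.45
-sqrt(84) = -9.17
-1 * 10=-10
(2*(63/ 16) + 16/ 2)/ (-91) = -127/ 728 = -0.17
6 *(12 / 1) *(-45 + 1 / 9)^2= 1305728 / 9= 145080.89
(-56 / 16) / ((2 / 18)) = -63 / 2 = -31.50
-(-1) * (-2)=-2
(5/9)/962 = 0.00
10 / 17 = 0.59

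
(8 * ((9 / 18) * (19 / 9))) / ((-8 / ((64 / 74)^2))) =-9728 / 12321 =-0.79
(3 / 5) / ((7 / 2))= 6 / 35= 0.17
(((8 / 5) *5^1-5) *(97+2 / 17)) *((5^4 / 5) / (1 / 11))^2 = 9364265625 / 17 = 550839154.41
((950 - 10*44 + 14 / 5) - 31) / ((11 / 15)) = 657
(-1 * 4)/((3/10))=-40/3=-13.33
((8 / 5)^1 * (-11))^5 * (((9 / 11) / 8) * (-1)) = 172712.26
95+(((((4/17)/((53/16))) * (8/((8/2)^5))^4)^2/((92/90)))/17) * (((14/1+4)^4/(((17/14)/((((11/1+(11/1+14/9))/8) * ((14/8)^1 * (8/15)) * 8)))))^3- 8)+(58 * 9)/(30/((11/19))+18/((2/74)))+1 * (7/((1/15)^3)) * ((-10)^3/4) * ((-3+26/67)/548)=14626265182293563849667285075770250193/517802565499399870346976611532800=28246.80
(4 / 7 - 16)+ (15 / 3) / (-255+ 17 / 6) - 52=-714346 / 10591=-67.45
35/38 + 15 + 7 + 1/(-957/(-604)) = 856499/36366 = 23.55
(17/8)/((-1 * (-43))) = 17/344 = 0.05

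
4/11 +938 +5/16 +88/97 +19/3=48446069/51216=945.92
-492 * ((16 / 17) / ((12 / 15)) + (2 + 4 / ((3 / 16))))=-205000 / 17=-12058.82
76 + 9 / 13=997 / 13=76.69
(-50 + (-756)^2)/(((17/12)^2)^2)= 11850333696/83521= 141884.48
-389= -389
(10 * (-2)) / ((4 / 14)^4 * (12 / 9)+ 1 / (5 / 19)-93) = 360150 / 1606109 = 0.22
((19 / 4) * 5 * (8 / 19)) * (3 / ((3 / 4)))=40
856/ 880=107/ 110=0.97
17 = 17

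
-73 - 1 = -74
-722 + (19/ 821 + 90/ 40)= -2363583/ 3284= -719.73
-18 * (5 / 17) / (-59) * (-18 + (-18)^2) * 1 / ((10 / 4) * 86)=0.13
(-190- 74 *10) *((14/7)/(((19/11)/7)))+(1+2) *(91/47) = -6726153/893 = -7532.09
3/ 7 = 0.43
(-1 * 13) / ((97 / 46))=-598 / 97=-6.16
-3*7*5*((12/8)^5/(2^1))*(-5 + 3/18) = 246645/128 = 1926.91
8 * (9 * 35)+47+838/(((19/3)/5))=3228.58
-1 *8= -8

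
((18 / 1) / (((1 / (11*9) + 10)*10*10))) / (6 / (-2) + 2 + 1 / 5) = -891 / 39640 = -0.02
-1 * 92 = -92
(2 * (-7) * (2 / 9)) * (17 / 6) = -8.81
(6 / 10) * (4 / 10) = 6 / 25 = 0.24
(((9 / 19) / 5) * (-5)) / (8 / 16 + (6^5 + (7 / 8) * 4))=-0.00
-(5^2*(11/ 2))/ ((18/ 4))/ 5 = -55/ 9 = -6.11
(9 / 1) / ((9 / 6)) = 6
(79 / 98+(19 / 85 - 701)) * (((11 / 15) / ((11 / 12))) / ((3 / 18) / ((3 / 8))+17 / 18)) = -209907108 / 520625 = -403.18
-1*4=-4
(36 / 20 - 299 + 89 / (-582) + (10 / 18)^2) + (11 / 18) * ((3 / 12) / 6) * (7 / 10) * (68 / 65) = -6067699021 / 20428200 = -297.03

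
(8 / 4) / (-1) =-2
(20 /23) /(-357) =-20 /8211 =-0.00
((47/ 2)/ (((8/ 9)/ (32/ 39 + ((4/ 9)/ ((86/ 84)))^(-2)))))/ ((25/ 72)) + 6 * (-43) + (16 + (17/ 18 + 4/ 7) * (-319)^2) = 154481.26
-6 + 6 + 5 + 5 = 10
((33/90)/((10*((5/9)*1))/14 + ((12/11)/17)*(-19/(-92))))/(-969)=-19481/21112040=-0.00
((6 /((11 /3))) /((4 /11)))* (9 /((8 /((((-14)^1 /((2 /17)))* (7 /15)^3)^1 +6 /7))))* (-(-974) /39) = -1420.70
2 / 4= 1 / 2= 0.50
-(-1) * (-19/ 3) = -19/ 3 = -6.33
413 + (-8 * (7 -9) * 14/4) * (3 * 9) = 1925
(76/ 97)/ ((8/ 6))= 57/ 97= 0.59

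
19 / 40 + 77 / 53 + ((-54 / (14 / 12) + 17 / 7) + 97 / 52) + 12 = -5414093 / 192920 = -28.06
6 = 6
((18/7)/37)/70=0.00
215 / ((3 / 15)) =1075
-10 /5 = -2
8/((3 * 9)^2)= 8/729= 0.01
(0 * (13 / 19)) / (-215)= 0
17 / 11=1.55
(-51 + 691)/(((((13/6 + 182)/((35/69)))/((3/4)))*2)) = 0.66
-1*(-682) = 682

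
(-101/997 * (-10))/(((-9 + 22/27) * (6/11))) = -49995/220337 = -0.23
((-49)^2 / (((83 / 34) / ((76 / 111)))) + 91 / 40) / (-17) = -249005743 / 6264840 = -39.75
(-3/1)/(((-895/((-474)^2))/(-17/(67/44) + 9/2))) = -300953502/59965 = -5018.82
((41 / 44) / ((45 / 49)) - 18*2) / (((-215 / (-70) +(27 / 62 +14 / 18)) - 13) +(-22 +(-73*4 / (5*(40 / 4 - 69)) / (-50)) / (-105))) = 110859576625 / 97328310068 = 1.14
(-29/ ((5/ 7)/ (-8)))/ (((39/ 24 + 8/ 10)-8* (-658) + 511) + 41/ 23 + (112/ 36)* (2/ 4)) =0.06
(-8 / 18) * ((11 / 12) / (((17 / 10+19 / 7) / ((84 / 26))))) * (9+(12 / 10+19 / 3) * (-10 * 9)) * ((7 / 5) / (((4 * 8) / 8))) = 841379 / 12051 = 69.82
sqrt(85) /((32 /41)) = 41 * sqrt(85) /32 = 11.81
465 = 465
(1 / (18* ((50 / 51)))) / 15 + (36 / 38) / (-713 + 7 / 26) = 431057 / 176044500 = 0.00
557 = 557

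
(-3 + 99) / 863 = 96 / 863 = 0.11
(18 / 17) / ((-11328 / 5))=-15 / 32096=-0.00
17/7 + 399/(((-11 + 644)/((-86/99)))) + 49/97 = 33844486/14183631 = 2.39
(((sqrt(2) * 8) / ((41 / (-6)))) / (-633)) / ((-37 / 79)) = -1264 * sqrt(2) / 320087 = -0.01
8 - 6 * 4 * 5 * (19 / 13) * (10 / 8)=-2746 / 13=-211.23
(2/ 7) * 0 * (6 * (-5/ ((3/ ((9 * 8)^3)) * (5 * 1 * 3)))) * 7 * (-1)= 0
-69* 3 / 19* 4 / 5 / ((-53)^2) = -0.00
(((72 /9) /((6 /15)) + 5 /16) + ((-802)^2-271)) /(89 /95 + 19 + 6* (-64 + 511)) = 977289035 /4106944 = 237.96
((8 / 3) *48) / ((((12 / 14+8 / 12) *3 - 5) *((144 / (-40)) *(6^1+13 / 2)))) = 896 / 135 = 6.64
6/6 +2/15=17/15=1.13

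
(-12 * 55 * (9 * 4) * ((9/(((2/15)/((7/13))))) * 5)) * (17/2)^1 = -477130500/13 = -36702346.15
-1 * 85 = -85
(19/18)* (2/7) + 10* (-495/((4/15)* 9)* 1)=-259837/126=-2062.20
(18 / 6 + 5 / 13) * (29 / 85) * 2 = 2552 / 1105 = 2.31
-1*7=-7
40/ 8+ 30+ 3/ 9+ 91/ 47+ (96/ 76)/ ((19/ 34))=2012111/ 50901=39.53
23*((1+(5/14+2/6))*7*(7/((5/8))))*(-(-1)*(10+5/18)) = 845894/27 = 31329.41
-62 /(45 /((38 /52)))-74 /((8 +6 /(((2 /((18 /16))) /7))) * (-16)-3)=-256511 /297765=-0.86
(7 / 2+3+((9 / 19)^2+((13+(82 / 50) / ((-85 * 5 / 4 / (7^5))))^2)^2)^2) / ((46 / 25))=7389307442489385969.96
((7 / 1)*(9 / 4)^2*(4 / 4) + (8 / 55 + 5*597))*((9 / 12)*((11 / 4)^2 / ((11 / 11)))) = 87717729 / 5120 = 17132.37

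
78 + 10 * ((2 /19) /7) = 10394 /133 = 78.15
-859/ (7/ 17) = -14603/ 7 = -2086.14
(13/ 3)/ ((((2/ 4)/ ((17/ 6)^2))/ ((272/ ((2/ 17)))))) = 4343092/ 27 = 160855.26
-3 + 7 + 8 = 12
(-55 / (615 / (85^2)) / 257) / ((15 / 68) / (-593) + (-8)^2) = -291340900 / 7416288321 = -0.04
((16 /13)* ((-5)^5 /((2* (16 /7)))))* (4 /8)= -21875 /52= -420.67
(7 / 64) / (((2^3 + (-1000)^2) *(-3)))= -7 / 192001536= -0.00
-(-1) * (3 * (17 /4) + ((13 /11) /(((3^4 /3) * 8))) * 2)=3790 /297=12.76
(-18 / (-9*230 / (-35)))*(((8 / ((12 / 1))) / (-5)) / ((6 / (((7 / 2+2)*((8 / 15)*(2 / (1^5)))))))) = 616 / 15525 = 0.04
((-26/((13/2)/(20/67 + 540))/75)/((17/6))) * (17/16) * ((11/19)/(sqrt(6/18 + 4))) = -7964 * sqrt(39)/16549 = -3.01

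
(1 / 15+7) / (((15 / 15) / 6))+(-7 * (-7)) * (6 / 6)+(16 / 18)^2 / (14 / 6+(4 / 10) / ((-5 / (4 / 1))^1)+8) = 9274589 / 101385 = 91.48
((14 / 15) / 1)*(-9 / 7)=-1.20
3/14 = 0.21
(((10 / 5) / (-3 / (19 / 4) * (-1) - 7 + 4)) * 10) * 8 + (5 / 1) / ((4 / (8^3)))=5152 / 9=572.44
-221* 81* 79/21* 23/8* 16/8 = -10842039/28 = -387215.68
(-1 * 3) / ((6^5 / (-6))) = 1 / 432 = 0.00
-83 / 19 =-4.37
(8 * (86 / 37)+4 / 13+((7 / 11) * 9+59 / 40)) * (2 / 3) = 5524769 / 317460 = 17.40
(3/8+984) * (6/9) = 656.25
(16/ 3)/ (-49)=-16/ 147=-0.11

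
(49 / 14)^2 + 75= 349 / 4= 87.25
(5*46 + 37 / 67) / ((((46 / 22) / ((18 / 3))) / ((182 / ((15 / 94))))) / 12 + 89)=69766560864 / 26931968761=2.59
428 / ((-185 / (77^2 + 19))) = -2545744 / 185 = -13760.78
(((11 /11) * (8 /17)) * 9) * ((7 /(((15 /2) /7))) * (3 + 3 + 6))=28224 /85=332.05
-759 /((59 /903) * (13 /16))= -10966032 /767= -14297.30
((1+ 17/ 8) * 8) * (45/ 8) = 1125/ 8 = 140.62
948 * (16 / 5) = 15168 / 5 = 3033.60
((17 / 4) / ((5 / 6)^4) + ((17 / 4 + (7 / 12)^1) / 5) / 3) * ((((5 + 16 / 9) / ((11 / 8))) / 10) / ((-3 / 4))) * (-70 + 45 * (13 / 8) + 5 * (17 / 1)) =-294638723 / 556875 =-529.09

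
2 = 2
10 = 10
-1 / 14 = -0.07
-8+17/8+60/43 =-1541/344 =-4.48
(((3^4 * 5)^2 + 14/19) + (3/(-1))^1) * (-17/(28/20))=-264896720/133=-1991704.66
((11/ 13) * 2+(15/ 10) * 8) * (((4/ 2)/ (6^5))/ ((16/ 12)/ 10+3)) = 445/ 395928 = 0.00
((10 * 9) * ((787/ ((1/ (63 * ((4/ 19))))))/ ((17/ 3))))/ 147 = 2549880/ 2261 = 1127.77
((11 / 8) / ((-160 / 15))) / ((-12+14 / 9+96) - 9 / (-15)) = -1485 / 992512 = -0.00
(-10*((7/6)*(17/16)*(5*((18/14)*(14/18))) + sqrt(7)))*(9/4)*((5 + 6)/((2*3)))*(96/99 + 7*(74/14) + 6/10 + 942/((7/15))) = -100979915/192 - 1187999*sqrt(7)/14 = -750447.77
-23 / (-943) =1 / 41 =0.02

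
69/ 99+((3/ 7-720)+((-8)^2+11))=-148735/ 231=-643.87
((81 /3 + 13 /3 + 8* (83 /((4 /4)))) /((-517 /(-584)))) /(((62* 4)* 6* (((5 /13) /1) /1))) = 989807 /721215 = 1.37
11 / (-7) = -1.57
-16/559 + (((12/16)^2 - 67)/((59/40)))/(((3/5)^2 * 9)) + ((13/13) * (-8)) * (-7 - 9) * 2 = 1293357979/5342922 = 242.07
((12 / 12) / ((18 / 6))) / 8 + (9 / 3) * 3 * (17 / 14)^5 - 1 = 36789895 / 1613472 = 22.80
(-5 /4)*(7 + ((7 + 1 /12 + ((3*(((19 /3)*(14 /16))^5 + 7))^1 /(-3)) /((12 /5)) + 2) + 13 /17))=17573564367485 /6497501184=2704.67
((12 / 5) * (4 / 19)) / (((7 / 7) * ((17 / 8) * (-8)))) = -48 / 1615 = -0.03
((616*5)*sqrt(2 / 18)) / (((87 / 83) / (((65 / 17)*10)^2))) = 108007900000 / 75429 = 1431914.78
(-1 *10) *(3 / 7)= -30 / 7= -4.29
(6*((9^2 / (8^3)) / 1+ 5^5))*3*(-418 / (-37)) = 3009752361 / 4736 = 635505.14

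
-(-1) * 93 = 93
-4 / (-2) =2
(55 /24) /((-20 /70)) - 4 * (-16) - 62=-289 /48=-6.02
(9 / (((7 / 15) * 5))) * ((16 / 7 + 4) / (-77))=-108 / 343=-0.31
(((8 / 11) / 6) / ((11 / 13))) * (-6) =-104 / 121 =-0.86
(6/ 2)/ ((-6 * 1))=-1/ 2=-0.50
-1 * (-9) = 9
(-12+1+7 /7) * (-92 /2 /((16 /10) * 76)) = 575 /152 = 3.78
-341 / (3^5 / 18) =-682 / 27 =-25.26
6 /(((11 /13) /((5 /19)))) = 390 /209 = 1.87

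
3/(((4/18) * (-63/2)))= -3/7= -0.43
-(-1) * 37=37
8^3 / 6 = 256 / 3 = 85.33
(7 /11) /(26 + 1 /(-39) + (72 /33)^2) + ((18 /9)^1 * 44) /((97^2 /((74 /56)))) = 315846707 /9552571931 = 0.03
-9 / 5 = -1.80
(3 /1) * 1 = 3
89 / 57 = 1.56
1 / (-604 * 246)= -1 / 148584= -0.00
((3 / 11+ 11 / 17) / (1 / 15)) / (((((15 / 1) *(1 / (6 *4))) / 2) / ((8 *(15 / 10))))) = 99072 / 187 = 529.80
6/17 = 0.35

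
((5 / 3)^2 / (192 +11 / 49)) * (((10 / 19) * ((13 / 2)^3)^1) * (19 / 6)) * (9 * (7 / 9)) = 94196375 / 2034504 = 46.30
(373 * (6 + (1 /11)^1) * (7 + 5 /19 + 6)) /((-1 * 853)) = -6297732 /178277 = -35.33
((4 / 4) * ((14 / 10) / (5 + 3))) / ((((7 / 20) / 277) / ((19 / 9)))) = 5263 / 18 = 292.39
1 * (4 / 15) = 4 / 15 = 0.27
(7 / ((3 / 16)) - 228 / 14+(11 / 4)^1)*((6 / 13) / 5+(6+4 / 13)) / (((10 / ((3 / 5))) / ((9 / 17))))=71964 / 14875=4.84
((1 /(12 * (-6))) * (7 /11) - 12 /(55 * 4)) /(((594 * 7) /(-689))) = 172939 /16465680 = 0.01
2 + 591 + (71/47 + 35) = 29587/47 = 629.51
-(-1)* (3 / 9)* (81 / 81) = 1 / 3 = 0.33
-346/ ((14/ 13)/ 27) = -60723/ 7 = -8674.71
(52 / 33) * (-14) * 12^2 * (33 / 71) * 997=-1472077.52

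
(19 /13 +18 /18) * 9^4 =209952 /13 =16150.15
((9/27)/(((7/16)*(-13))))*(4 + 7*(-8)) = 64/21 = 3.05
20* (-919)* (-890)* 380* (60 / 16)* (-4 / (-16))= 5827608750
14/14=1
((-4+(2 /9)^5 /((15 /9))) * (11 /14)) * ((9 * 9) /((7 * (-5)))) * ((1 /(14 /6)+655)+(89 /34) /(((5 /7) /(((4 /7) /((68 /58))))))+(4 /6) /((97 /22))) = 4780.94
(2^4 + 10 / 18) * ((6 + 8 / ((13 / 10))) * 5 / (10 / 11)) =129481 / 117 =1106.68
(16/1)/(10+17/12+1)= 192/149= 1.29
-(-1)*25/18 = 25/18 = 1.39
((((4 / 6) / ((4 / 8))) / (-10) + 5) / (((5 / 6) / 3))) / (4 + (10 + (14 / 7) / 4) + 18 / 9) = 292 / 275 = 1.06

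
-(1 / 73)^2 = -1 / 5329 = -0.00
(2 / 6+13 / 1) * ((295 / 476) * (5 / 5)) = 2950 / 357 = 8.26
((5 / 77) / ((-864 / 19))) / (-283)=95 / 18827424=0.00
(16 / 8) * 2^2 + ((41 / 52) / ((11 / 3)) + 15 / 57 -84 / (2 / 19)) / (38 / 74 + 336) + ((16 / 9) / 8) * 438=41798231051 / 405952404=102.96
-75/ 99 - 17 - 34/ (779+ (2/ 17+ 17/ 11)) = -42878219/ 2408736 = -17.80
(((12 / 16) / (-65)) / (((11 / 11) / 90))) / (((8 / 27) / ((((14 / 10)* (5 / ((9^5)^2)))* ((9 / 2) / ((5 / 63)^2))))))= -343 / 68234400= -0.00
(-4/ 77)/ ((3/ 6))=-8/ 77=-0.10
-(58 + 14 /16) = -471 /8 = -58.88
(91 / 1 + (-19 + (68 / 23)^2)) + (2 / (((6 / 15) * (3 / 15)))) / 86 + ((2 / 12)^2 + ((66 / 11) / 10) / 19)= 6308459111 / 77794740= 81.09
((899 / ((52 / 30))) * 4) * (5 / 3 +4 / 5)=66526 / 13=5117.38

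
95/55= 19/11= 1.73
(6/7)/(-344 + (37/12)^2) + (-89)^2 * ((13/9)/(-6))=-34719350093/18207126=-1906.91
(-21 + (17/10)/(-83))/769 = -17447/638270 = -0.03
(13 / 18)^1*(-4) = -26 / 9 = -2.89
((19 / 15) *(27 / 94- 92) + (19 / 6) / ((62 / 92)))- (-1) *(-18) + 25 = -4566409 / 43710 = -104.47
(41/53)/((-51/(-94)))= 3854/2703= 1.43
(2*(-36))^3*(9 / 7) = -3359232 / 7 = -479890.29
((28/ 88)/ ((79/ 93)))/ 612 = 217/ 354552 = 0.00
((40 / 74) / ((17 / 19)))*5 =1900 / 629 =3.02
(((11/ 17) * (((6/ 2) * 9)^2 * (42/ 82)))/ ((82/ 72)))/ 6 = 1010394/ 28577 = 35.36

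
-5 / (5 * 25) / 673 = -1 / 16825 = -0.00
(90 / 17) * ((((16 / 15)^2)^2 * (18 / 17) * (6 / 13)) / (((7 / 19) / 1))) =29884416 / 3287375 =9.09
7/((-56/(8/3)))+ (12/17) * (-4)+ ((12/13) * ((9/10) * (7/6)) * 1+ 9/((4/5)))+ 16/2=226247/13260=17.06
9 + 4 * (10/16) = 23/2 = 11.50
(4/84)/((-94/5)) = -5/1974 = -0.00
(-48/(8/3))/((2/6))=-54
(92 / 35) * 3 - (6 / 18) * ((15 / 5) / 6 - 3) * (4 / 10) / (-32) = 26461 / 3360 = 7.88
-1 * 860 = -860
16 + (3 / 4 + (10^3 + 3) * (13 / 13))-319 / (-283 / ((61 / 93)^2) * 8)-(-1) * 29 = 20537113129 / 19581336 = 1048.81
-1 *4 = -4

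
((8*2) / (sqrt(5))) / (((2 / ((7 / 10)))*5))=28*sqrt(5) / 125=0.50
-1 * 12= -12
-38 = -38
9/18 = 0.50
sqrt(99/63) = sqrt(77)/7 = 1.25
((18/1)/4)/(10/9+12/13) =1053/476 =2.21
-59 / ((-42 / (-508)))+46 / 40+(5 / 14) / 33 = -3291557 / 4620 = -712.46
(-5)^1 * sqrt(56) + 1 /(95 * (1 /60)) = 12 /19- 10 * sqrt(14) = -36.78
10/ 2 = 5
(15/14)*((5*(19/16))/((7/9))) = 12825/1568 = 8.18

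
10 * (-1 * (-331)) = 3310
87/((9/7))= 203/3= 67.67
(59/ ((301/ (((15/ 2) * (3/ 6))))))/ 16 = 885/ 19264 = 0.05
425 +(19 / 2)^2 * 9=4949 / 4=1237.25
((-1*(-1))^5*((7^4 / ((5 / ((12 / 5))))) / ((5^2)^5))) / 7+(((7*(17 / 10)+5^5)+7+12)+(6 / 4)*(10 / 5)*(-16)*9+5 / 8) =5321337923553 / 1953125000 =2724.53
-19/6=-3.17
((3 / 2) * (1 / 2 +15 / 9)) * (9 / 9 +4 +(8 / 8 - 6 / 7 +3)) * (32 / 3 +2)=4693 / 14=335.21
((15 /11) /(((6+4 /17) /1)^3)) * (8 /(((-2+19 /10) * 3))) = -245650 /1637647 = -0.15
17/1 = 17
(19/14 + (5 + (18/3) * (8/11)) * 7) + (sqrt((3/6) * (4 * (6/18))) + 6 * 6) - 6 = sqrt(6)/3 + 14923/154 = 97.72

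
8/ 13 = 0.62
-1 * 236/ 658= -118/ 329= -0.36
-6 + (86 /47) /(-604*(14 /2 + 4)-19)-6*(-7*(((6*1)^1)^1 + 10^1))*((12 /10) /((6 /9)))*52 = 98478486596 /1565805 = 62893.20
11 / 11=1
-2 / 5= -0.40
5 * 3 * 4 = 60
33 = 33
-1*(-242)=242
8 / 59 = 0.14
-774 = -774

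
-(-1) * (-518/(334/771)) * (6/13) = -1198134/2171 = -551.88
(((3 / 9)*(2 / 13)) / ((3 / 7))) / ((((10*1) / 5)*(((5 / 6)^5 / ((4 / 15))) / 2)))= 16128 / 203125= 0.08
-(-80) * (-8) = -640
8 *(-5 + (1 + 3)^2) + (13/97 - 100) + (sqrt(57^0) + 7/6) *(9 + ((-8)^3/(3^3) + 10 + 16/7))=-751655/109998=-6.83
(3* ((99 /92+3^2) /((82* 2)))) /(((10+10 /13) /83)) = 3000699 /2112320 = 1.42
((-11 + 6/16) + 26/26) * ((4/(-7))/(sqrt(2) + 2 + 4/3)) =165/82-99 * sqrt(2)/164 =1.16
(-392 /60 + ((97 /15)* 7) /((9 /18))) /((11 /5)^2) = 2100 /121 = 17.36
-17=-17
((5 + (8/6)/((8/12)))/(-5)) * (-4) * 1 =5.60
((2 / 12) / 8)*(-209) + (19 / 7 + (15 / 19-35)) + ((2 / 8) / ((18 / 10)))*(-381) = -566689 / 6384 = -88.77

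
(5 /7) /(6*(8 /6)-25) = -5 /119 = -0.04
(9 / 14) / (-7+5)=-9 / 28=-0.32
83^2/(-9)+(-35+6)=-7150/9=-794.44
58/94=29/47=0.62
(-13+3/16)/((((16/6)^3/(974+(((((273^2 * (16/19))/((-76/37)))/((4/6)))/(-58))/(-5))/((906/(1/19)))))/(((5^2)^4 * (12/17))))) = -379506764612893359375/2091436183552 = -181457492.03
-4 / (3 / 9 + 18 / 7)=-84 / 61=-1.38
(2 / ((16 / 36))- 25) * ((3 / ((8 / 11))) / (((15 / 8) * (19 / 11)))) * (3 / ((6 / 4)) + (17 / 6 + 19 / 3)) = -332387 / 1140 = -291.57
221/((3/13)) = 2873/3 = 957.67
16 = 16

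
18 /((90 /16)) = 16 /5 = 3.20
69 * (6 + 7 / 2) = 1311 / 2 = 655.50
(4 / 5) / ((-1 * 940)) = -1 / 1175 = -0.00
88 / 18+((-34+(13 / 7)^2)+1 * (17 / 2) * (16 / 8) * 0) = -11317 / 441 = -25.66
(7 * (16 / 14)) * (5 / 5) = 8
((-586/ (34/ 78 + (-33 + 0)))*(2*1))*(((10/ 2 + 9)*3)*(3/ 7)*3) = 1234116/ 635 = 1943.49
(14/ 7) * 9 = 18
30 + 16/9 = 286/9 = 31.78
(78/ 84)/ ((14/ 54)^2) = 9477/ 686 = 13.81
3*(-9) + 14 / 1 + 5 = -8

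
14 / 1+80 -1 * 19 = 75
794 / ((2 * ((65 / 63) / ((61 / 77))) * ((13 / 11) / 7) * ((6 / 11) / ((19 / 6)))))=35429471 / 3380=10482.09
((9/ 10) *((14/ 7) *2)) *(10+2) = 216/ 5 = 43.20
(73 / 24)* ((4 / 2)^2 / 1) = 73 / 6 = 12.17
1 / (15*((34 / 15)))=1 / 34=0.03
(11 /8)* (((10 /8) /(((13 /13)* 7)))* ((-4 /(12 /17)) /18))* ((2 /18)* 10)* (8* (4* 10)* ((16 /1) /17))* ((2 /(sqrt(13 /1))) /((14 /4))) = -176000* sqrt(13) /154791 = -4.10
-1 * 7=-7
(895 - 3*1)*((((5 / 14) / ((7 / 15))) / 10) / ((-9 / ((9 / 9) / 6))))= -1.26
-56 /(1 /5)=-280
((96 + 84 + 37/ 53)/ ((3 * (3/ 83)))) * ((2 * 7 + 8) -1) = 5564237/ 159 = 34995.20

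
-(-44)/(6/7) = 154/3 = 51.33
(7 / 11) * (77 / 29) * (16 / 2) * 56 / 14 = 1568 / 29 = 54.07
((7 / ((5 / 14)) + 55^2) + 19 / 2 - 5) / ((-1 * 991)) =-30491 / 9910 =-3.08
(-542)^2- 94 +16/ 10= 1468358/ 5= 293671.60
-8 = -8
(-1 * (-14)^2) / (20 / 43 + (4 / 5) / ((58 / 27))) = -87290 / 373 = -234.02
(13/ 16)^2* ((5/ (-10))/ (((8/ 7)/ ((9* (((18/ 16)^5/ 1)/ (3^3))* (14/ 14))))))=-23284989/ 134217728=-0.17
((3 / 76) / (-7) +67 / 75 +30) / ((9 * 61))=1232419 / 21905100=0.06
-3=-3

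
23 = 23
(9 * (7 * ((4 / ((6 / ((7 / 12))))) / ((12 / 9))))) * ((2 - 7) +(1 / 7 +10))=189 / 2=94.50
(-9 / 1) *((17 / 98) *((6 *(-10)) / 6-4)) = 153 / 7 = 21.86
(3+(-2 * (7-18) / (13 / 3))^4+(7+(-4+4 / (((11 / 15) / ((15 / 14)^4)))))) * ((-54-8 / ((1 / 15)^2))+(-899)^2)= 546337431.91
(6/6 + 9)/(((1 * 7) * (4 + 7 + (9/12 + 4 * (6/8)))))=40/413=0.10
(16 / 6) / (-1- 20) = -0.13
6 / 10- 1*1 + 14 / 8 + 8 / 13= 511 / 260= 1.97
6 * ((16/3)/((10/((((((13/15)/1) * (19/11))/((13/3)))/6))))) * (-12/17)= -608/4675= -0.13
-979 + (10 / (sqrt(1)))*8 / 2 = -939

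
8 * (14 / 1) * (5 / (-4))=-140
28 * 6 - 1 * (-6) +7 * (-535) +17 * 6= -3469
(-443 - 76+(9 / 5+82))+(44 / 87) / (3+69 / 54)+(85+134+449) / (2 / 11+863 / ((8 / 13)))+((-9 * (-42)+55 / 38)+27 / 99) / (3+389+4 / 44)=-1780691194383407 / 4106409240850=-433.64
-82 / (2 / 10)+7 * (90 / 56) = -398.75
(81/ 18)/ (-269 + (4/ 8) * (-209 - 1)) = -9/ 748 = -0.01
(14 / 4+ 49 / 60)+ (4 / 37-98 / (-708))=199229 / 43660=4.56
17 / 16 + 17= 289 / 16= 18.06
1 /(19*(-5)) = -1 /95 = -0.01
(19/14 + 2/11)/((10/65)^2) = 40053/616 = 65.02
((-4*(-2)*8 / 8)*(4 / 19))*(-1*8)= -256 / 19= -13.47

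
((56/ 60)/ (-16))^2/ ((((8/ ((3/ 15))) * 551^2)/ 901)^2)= 39778249/ 2123678988311040000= 0.00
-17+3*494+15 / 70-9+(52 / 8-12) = 10155 / 7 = 1450.71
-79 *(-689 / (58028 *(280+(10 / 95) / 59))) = 61017151 / 18213944696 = 0.00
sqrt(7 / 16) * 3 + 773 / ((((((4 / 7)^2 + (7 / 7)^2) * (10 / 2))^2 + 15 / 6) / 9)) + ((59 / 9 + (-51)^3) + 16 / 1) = -132476.82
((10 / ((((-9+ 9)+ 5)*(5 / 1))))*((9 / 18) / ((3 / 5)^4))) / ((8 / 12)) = 125 / 54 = 2.31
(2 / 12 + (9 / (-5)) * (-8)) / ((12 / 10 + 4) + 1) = 437 / 186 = 2.35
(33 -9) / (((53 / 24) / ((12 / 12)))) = 576 / 53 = 10.87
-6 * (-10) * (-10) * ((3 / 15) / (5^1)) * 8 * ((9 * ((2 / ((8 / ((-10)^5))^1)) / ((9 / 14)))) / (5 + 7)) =5600000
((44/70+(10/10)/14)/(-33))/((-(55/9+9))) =21/14960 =0.00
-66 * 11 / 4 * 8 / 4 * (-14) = 5082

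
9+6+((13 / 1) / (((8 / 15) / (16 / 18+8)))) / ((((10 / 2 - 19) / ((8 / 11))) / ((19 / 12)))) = -1955 / 693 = -2.82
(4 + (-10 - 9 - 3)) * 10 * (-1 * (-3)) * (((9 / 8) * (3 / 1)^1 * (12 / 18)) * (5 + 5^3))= -157950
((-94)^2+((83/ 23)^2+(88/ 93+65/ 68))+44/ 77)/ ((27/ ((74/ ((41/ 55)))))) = 421819522451525/ 12961736802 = 32543.44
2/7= 0.29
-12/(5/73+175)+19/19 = 992/1065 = 0.93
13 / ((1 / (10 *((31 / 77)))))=4030 / 77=52.34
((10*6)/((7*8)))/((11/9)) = 135/154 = 0.88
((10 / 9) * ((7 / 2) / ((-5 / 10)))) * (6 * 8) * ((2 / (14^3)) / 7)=-40 / 1029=-0.04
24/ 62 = 12/ 31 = 0.39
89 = 89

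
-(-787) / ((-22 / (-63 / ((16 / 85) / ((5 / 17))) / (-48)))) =-413175 / 5632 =-73.36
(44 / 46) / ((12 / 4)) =22 / 69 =0.32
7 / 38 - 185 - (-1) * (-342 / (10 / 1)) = -41613 / 190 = -219.02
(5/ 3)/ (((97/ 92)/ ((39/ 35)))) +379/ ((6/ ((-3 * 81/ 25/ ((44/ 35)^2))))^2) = 4071813627965/ 10179828736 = 399.99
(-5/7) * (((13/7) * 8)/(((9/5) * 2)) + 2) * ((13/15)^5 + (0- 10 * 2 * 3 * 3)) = 52618055902/66976875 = 785.62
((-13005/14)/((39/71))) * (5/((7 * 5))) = -307785/1274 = -241.59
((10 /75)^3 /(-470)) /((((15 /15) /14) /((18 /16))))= -7 /88125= -0.00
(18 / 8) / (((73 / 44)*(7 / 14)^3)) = 792 / 73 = 10.85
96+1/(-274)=96.00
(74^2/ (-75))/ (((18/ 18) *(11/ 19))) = -126.11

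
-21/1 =-21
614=614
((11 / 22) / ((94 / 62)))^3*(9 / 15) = 89373 / 4152920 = 0.02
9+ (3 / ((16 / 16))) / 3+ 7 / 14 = 21 / 2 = 10.50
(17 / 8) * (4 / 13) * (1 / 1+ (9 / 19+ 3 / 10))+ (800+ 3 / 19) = 3958509 / 4940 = 801.32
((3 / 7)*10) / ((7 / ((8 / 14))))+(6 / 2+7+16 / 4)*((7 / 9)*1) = 34694 / 3087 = 11.24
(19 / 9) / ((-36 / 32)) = -1.88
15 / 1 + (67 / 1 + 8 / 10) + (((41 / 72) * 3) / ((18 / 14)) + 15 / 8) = 23221 / 270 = 86.00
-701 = -701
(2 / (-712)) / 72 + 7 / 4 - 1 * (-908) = 23318711 / 25632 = 909.75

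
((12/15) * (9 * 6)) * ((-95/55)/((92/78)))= -80028/1265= -63.26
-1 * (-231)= 231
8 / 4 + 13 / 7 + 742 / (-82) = -1490 / 287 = -5.19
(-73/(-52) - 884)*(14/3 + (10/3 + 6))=-321265/26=-12356.35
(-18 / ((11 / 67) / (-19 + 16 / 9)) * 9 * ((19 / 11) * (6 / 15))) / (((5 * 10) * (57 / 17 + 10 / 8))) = 48302712 / 946825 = 51.02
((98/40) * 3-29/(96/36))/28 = -141/1120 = -0.13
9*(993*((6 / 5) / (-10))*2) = -53622 / 25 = -2144.88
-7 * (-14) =98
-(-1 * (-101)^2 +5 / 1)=10196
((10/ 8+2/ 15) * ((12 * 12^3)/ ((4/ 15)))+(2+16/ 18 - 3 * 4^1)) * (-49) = -47433470/ 9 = -5270385.56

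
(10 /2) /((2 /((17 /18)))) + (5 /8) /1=215 /72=2.99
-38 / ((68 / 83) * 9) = -1577 / 306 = -5.15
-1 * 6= -6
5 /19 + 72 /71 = 1723 /1349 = 1.28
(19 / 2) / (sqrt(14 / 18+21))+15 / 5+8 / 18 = 1381 / 252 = 5.48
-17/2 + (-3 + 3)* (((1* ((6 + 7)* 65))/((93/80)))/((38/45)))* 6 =-17/2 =-8.50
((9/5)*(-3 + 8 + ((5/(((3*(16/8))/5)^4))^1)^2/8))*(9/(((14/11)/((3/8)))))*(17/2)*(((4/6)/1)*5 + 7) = 12745162463/5308416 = 2400.94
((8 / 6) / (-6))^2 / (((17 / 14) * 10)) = 28 / 6885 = 0.00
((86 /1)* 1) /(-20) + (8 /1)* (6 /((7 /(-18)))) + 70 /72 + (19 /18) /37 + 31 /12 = -124.14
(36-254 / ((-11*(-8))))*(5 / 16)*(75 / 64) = 546375 / 45056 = 12.13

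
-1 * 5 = -5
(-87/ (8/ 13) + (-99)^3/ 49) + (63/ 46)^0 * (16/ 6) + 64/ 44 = -257934451/ 12936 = -19939.27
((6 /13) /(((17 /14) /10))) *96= 80640 /221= 364.89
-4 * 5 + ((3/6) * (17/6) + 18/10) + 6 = -647/60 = -10.78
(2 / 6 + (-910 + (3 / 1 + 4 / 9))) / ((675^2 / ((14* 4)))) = -456736 / 4100625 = -0.11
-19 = -19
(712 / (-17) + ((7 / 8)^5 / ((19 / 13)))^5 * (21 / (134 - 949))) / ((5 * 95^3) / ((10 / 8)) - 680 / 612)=-488538971297366591600765266507802703 / 40003444288873103484413600391292675686400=-0.00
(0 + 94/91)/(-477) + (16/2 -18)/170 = -45005/737919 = -0.06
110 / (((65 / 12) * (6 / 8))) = 352 / 13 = 27.08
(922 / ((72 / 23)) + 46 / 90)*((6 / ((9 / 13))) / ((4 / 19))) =13117429 / 1080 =12145.77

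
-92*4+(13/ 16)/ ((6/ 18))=-5849/ 16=-365.56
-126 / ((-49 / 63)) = 162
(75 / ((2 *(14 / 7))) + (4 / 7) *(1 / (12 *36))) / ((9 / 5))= 17720 / 1701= 10.42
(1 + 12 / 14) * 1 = 13 / 7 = 1.86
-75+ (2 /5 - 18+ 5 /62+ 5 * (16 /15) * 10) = -36443 /930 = -39.19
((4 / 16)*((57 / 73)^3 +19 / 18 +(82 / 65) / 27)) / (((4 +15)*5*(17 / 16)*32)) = 2155134203 / 17641609736400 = 0.00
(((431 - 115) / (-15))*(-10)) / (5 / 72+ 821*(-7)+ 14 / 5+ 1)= -75840 / 2067527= -0.04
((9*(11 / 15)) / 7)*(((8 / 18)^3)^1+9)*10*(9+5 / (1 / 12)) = 3352250 / 567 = 5912.26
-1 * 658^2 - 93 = -433057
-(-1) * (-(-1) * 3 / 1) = 3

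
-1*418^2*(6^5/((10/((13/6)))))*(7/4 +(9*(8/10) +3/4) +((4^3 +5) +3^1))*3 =-1803782783088/25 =-72151311323.52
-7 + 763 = 756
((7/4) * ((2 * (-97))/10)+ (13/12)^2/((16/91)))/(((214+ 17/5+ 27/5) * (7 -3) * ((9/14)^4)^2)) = -1811352357409/1726345698984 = -1.05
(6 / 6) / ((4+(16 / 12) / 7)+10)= 21 / 298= 0.07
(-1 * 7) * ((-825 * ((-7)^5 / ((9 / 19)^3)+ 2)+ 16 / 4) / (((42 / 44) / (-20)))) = 13948608782680 / 729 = 19133894077.75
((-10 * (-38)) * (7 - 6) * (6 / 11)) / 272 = 0.76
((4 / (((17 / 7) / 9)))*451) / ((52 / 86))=2443518 / 221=11056.64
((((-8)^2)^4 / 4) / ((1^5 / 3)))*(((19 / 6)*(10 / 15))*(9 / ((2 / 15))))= 1793064960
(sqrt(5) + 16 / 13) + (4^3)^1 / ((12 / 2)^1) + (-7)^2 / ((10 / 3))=sqrt(5) + 10373 / 390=28.83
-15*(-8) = 120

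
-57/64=-0.89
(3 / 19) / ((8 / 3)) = 9 / 152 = 0.06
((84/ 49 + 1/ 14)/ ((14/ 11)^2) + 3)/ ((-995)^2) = 11257/ 2716628600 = 0.00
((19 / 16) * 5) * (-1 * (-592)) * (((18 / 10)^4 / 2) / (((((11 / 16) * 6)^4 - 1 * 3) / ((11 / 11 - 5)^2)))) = 50379522048 / 48901375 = 1030.23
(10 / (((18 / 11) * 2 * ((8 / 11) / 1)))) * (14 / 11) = 385 / 72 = 5.35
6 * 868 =5208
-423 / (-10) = 423 / 10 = 42.30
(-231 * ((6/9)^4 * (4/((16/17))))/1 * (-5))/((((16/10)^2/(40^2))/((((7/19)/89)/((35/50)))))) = 163625000/45657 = 3583.79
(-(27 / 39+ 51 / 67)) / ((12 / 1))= -211 / 1742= -0.12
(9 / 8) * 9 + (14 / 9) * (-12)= -205 / 24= -8.54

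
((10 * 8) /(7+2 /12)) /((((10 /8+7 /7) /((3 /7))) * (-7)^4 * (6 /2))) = 0.00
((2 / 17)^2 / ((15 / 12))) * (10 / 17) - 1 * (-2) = 9858 / 4913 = 2.01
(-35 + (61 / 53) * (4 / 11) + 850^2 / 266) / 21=207927337 / 1628319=127.69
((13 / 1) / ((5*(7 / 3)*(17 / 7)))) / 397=39 / 33745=0.00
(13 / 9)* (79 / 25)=1027 / 225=4.56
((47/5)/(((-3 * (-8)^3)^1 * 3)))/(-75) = -47/1728000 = -0.00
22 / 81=0.27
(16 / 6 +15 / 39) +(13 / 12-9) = -253 / 52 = -4.87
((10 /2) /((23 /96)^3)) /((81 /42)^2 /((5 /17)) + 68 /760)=82368921600 /2885197211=28.55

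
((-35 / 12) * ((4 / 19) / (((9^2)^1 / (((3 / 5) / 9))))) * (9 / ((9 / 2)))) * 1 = -14 / 13851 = -0.00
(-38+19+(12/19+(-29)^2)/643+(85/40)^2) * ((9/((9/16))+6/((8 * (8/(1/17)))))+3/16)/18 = -90747983615/7656247296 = -11.85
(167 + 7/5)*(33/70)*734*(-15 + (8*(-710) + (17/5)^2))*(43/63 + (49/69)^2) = -393060601.28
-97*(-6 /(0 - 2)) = -291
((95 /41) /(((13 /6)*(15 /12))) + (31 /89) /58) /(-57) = -2370395 /156826722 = -0.02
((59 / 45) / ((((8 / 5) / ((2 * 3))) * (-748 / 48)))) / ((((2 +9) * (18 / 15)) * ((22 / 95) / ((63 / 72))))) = -196175 / 2172192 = -0.09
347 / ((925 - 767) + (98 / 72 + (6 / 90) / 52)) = 202995 / 93227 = 2.18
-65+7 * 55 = 320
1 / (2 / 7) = 7 / 2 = 3.50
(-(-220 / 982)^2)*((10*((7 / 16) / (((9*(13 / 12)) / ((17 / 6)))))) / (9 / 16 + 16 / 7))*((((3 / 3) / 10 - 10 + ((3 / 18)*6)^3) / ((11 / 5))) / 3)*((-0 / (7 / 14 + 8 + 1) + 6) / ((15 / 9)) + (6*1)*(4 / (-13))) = 563441200 / 10633841829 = 0.05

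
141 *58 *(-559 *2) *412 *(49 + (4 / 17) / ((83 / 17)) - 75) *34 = 275873980868928 / 83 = 3323782902035.28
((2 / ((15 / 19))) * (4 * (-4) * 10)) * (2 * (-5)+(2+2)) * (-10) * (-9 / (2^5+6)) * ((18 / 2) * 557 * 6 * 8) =1385994240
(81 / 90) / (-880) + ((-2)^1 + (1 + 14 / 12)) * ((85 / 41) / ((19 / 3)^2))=988791 / 130248800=0.01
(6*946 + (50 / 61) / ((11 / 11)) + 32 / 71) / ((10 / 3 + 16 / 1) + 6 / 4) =147529548 / 541375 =272.51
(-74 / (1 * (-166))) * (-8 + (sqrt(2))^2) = -222 / 83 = -2.67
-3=-3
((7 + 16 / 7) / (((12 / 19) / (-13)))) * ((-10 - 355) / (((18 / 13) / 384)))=1218895600 / 63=19347549.21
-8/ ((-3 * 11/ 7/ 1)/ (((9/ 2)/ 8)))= 21/ 22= 0.95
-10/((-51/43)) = 430/51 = 8.43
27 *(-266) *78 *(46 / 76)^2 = -3899259 / 19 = -205224.16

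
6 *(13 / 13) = 6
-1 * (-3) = 3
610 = 610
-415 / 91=-4.56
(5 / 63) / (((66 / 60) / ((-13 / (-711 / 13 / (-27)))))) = -8450 / 18249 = -0.46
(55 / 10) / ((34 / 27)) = 297 / 68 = 4.37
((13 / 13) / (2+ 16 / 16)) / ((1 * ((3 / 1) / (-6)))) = -2 / 3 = -0.67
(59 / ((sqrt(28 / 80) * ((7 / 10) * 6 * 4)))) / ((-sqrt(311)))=-295 * sqrt(10885) / 91434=-0.34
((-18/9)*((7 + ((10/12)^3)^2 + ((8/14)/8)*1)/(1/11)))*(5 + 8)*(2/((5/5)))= -345895121/81648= -4236.42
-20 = -20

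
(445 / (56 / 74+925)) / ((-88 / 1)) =-16465 / 3014264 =-0.01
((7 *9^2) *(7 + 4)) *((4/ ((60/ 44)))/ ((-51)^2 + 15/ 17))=129591/ 18430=7.03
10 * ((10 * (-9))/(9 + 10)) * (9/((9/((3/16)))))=-675/76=-8.88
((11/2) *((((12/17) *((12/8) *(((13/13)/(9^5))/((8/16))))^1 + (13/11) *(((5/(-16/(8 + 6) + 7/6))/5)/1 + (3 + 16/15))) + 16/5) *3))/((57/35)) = 2475267823/4238406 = 584.01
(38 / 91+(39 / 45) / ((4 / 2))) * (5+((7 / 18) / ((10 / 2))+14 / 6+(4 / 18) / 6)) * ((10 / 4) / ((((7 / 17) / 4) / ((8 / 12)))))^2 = 5400315268 / 3250611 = 1661.32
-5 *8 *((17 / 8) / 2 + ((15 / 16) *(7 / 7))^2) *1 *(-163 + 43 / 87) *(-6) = -17566465 / 232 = -75717.52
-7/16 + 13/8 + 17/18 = 307/144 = 2.13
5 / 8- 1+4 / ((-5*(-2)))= 0.02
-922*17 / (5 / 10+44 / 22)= -31348 / 5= -6269.60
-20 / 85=-4 / 17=-0.24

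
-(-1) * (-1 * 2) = -2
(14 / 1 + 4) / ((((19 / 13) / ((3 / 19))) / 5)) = 9.72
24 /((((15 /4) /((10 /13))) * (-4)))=-16 /13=-1.23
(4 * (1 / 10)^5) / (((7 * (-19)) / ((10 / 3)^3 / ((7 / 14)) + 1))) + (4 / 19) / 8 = 2360473 / 89775000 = 0.03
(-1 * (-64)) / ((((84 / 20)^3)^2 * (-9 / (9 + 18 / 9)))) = -11000000 / 771895089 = -0.01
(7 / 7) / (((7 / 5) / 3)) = 15 / 7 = 2.14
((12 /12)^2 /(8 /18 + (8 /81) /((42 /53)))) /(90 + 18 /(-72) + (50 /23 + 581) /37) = 1447551 /86916962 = 0.02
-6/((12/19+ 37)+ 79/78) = -8892/57271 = -0.16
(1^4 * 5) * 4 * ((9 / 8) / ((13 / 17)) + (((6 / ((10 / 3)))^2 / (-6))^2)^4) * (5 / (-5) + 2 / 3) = -250247298824751 / 25390625000000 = -9.86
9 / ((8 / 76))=171 / 2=85.50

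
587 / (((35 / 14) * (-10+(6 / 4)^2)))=-4696 / 155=-30.30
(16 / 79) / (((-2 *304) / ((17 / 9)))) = -17 / 27018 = -0.00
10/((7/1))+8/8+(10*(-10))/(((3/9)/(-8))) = 16817/7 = 2402.43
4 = 4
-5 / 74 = -0.07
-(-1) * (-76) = -76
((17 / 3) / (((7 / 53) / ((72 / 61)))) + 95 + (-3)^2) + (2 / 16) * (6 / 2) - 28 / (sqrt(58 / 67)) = 529537 / 3416 - 14 * sqrt(3886) / 29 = 124.92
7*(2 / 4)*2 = 7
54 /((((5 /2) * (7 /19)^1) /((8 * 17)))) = 279072 /35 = 7973.49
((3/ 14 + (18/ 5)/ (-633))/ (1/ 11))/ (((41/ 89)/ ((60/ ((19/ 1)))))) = 18097794/ 1150583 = 15.73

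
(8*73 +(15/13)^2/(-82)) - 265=318.98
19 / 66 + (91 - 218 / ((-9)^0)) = -8363 / 66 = -126.71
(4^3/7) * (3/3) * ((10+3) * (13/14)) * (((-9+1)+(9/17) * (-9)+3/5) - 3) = -6970912/4165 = -1673.69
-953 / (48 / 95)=-1886.15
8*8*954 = 61056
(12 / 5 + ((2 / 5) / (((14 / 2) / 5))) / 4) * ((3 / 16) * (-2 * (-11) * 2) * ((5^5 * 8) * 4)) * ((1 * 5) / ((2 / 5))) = 178406250 / 7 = 25486607.14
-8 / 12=-2 / 3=-0.67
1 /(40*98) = 0.00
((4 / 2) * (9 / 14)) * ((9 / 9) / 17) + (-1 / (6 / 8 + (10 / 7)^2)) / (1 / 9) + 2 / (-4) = -475079 / 130186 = -3.65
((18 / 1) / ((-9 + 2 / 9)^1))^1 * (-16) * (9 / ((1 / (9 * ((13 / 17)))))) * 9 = 24564384 / 1343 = 18290.68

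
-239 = -239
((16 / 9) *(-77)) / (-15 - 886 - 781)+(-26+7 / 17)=-3282043 / 128673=-25.51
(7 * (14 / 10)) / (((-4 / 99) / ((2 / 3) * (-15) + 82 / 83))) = 907137 / 415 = 2185.87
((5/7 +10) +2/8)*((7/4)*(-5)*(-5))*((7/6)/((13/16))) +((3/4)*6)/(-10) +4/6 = 537419/780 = 689.00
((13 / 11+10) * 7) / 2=861 / 22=39.14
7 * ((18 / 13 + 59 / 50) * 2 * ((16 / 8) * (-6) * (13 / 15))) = -373.41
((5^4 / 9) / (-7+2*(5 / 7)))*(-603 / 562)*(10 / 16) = 1465625 / 175344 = 8.36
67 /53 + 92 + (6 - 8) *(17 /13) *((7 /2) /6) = 379247 /4134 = 91.74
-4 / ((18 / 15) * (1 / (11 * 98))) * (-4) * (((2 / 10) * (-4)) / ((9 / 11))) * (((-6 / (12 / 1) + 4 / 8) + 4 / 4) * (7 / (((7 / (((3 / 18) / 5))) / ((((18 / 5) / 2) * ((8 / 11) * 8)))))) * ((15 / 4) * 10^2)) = -5519360 / 3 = -1839786.67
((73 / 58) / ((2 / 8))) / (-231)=-0.02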